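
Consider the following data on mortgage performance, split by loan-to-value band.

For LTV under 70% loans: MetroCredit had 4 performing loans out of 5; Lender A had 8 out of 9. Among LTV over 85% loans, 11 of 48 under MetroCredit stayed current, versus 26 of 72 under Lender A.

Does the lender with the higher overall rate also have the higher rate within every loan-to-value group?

Yes

LTV under 70%: MetroCredit 4/5 = 80.0%, Lender A 8/9 = 88.9% → Lender A
LTV over 85%: MetroCredit 11/48 = 22.9%, Lender A 26/72 = 36.1% → Lender A
Overall: MetroCredit 15/53 = 28.3%, Lender A 34/81 = 42.0% → Lender A
Lender A wins overall and in every loan-to-value group — no reversal.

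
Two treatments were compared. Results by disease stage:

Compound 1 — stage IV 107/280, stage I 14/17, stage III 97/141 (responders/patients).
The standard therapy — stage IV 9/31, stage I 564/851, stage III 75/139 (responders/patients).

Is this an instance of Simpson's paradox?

Yes

Stage IV: Compound 1 107/280 = 38.2%, the standard therapy 9/31 = 29.0% → Compound 1
Stage I: Compound 1 14/17 = 82.4%, the standard therapy 564/851 = 66.3% → Compound 1
Stage III: Compound 1 97/141 = 68.8%, the standard therapy 75/139 = 54.0% → Compound 1
Overall: Compound 1 218/438 = 49.8%, the standard therapy 648/1021 = 63.5% → the standard therapy
Compound 1 wins each disease group but the standard therapy wins overall — the comparison reverses. Compound 1's patients skew toward stage IV, which has a lower base rate.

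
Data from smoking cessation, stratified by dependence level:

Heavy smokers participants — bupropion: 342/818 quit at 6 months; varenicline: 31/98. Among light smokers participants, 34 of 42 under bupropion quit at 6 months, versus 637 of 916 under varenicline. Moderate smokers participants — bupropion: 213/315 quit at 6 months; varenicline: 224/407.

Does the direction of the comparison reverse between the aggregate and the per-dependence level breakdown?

Yes

Heavy smokers: bupropion 342/818 = 41.8%, varenicline 31/98 = 31.6% → bupropion
Light smokers: bupropion 34/42 = 81.0%, varenicline 637/916 = 69.5% → bupropion
Moderate smokers: bupropion 213/315 = 67.6%, varenicline 224/407 = 55.0% → bupropion
Overall: bupropion 589/1175 = 50.1%, varenicline 892/1421 = 62.8% → varenicline
Bupropion wins each dependence group but varenicline wins overall — the comparison reverses. Bupropion's participants skew toward heavy smokers, which has a lower base rate.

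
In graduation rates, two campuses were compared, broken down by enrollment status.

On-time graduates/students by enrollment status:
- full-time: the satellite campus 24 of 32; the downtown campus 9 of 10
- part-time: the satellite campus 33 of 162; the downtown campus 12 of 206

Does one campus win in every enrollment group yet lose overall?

No

Full-time: the satellite campus 24/32 = 75.0%, the downtown campus 9/10 = 90.0% → the downtown campus
Part-time: the satellite campus 33/162 = 20.4%, the downtown campus 12/206 = 5.8% → the satellite campus
Overall: the satellite campus 57/194 = 29.4%, the downtown campus 21/216 = 9.7% → the satellite campus
Neither sweeps: the satellite campus wins 1 of 2 groups, the downtown campus wins 1. The satellite campus wins overall but not every group — no Simpson reversal.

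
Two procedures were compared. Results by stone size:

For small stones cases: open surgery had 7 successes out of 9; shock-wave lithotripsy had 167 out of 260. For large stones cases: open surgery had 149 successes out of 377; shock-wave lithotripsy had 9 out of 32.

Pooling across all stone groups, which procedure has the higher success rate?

shock-wave lithotripsy

Small stones: open surgery 7/9 = 77.8%, shock-wave lithotripsy 167/260 = 64.2% → open surgery
Large stones: open surgery 149/377 = 39.5%, shock-wave lithotripsy 9/32 = 28.1% → open surgery
Overall: open surgery 156/386 = 40.4%, shock-wave lithotripsy 176/292 = 60.3% → shock-wave lithotripsy
(Open surgery wins every stone group but shock-wave lithotripsy wins overall — open surgery's cases skew toward the low-rate large stones group.)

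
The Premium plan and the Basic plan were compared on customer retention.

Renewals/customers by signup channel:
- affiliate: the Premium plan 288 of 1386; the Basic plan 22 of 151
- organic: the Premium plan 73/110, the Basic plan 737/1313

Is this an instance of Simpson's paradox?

Affiliate: the Premium plan 288/1386 = 20.8%, the Basic plan 22/151 = 14.6% → the Premium plan
Organic: the Premium plan 73/110 = 66.4%, the Basic plan 737/1313 = 56.1% → the Premium plan
Overall: the Premium plan 361/1496 = 24.1%, the Basic plan 759/1464 = 51.8% → the Basic plan
The Premium plan wins each signup group but the Basic plan wins overall — the comparison reverses. The Premium plan's customers skew toward affiliate, which has a lower base rate.

Yes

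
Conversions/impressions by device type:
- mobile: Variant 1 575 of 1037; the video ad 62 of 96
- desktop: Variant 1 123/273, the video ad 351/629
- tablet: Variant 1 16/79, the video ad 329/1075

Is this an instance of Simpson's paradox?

Mobile: Variant 1 575/1037 = 55.4%, the video ad 62/96 = 64.6% → the video ad
Desktop: Variant 1 123/273 = 45.1%, the video ad 351/629 = 55.8% → the video ad
Tablet: Variant 1 16/79 = 20.3%, the video ad 329/1075 = 30.6% → the video ad
Overall: Variant 1 714/1389 = 51.4%, the video ad 742/1800 = 41.2% → Variant 1
The video ad wins each device group but Variant 1 wins overall — the comparison reverses. The video ad's impressions skew toward tablet, which has a lower base rate.

Yes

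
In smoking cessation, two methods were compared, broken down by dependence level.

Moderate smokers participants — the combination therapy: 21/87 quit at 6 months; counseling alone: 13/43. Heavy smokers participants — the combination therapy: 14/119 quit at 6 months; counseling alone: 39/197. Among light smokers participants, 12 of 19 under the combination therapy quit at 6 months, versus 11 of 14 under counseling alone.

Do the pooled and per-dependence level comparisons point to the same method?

Moderate smokers: the combination therapy 21/87 = 24.1%, counseling alone 13/43 = 30.2% → counseling alone
Heavy smokers: the combination therapy 14/119 = 11.8%, counseling alone 39/197 = 19.8% → counseling alone
Light smokers: the combination therapy 12/19 = 63.2%, counseling alone 11/14 = 78.6% → counseling alone
Overall: the combination therapy 47/225 = 20.9%, counseling alone 63/254 = 24.8% → counseling alone
Counseling alone wins overall and in every dependence group — no reversal.

Yes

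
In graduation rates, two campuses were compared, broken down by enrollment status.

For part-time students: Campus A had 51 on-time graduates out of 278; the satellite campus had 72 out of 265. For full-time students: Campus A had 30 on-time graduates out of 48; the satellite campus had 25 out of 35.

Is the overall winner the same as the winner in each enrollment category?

Part-time: Campus A 51/278 = 18.3%, the satellite campus 72/265 = 27.2% → the satellite campus
Full-time: Campus A 30/48 = 62.5%, the satellite campus 25/35 = 71.4% → the satellite campus
Overall: Campus A 81/326 = 24.8%, the satellite campus 97/300 = 32.3% → the satellite campus
The satellite campus wins overall and in every enrollment group — no reversal.

Yes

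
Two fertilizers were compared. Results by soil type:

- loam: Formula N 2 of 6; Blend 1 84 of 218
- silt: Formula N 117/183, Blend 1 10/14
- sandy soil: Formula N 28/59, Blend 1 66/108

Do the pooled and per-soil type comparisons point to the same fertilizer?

No

Loam: Formula N 2/6 = 33.3%, Blend 1 84/218 = 38.5% → Blend 1
Silt: Formula N 117/183 = 63.9%, Blend 1 10/14 = 71.4% → Blend 1
Sandy soil: Formula N 28/59 = 47.5%, Blend 1 66/108 = 61.1% → Blend 1
Overall: Formula N 147/248 = 59.3%, Blend 1 160/340 = 47.1% → Formula N
Blend 1 wins each soil group but Formula N wins overall — the comparison reverses. Blend 1's plots skew toward loam, which has a lower base rate.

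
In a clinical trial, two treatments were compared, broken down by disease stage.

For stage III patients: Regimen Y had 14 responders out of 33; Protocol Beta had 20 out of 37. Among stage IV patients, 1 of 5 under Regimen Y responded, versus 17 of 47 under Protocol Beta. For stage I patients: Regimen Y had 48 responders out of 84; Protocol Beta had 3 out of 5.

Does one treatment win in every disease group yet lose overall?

Stage III: Regimen Y 14/33 = 42.4%, Protocol Beta 20/37 = 54.1% → Protocol Beta
Stage IV: Regimen Y 1/5 = 20.0%, Protocol Beta 17/47 = 36.2% → Protocol Beta
Stage I: Regimen Y 48/84 = 57.1%, Protocol Beta 3/5 = 60.0% → Protocol Beta
Overall: Regimen Y 63/122 = 51.6%, Protocol Beta 40/89 = 44.9% → Regimen Y
Protocol Beta wins each disease group but Regimen Y wins overall — the comparison reverses. Protocol Beta's patients skew toward stage IV, which has a lower base rate.

Yes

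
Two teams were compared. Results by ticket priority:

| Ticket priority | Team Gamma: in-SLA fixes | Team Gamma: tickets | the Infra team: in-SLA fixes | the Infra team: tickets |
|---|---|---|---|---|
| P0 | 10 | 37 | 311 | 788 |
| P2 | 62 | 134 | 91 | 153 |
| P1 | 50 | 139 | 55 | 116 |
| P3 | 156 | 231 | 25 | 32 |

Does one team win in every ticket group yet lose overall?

P0: Team Gamma 10/37 = 27.0%, the Infra team 311/788 = 39.5% → the Infra team
P2: Team Gamma 62/134 = 46.3%, the Infra team 91/153 = 59.5% → the Infra team
P1: Team Gamma 50/139 = 36.0%, the Infra team 55/116 = 47.4% → the Infra team
P3: Team Gamma 156/231 = 67.5%, the Infra team 25/32 = 78.1% → the Infra team
Overall: Team Gamma 278/541 = 51.4%, the Infra team 482/1089 = 44.3% → Team Gamma
The Infra team wins each ticket group but Team Gamma wins overall — the comparison reverses. The Infra team's tickets skew toward P0, which has a lower base rate.

Yes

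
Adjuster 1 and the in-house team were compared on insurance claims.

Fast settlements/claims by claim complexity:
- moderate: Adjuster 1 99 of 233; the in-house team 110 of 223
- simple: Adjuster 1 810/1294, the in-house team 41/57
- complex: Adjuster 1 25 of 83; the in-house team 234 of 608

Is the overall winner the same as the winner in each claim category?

No

Moderate: Adjuster 1 99/233 = 42.5%, the in-house team 110/223 = 49.3% → the in-house team
Simple: Adjuster 1 810/1294 = 62.6%, the in-house team 41/57 = 71.9% → the in-house team
Complex: Adjuster 1 25/83 = 30.1%, the in-house team 234/608 = 38.5% → the in-house team
Overall: Adjuster 1 934/1610 = 58.0%, the in-house team 385/888 = 43.4% → Adjuster 1
The in-house team wins each claim group but Adjuster 1 wins overall — the comparison reverses. The in-house team's claims skew toward complex, which has a lower base rate.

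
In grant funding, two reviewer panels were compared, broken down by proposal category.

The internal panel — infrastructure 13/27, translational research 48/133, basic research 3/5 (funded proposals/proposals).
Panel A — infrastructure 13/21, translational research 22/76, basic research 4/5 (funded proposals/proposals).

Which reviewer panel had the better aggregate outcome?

Infrastructure: the internal panel 13/27 = 48.1%, Panel A 13/21 = 61.9% → Panel A
Translational research: the internal panel 48/133 = 36.1%, Panel A 22/76 = 28.9% → the internal panel
Basic research: the internal panel 3/5 = 60.0%, Panel A 4/5 = 80.0% → Panel A
Overall: the internal panel 64/165 = 38.8%, Panel A 39/102 = 38.2% → the internal panel
(Neither sweeps every proposal group, but the internal panel has the higher pooled rate.)

the internal panel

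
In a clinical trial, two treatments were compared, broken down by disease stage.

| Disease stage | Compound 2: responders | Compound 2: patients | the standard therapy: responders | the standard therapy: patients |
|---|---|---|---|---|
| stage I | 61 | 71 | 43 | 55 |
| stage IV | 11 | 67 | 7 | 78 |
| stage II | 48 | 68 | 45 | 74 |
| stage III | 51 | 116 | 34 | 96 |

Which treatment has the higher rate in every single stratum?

Stage I: Compound 2 61/71 = 85.9%, the standard therapy 43/55 = 78.2% → Compound 2
Stage IV: Compound 2 11/67 = 16.4%, the standard therapy 7/78 = 9.0% → Compound 2
Stage II: Compound 2 48/68 = 70.6%, the standard therapy 45/74 = 60.8% → Compound 2
Stage III: Compound 2 51/116 = 44.0%, the standard therapy 34/96 = 35.4% → Compound 2
Compound 2 has the higher rate in all 4 groups.

Compound 2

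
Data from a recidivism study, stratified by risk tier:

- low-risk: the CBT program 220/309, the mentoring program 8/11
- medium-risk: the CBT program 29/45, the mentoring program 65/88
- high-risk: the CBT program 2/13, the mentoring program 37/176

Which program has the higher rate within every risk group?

the mentoring program

Low-risk: the CBT program 220/309 = 71.2%, the mentoring program 8/11 = 72.7% → the mentoring program
Medium-risk: the CBT program 29/45 = 64.4%, the mentoring program 65/88 = 73.9% → the mentoring program
High-risk: the CBT program 2/13 = 15.4%, the mentoring program 37/176 = 21.0% → the mentoring program
The mentoring program has the higher rate in all 3 groups.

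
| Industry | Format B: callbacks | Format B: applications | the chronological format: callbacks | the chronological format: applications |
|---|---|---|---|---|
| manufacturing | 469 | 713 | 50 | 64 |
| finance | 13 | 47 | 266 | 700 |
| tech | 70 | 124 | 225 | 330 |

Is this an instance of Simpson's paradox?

Manufacturing: Format B 469/713 = 65.8%, the chronological format 50/64 = 78.1% → the chronological format
Finance: Format B 13/47 = 27.7%, the chronological format 266/700 = 38.0% → the chronological format
Tech: Format B 70/124 = 56.5%, the chronological format 225/330 = 68.2% → the chronological format
Overall: Format B 552/884 = 62.4%, the chronological format 541/1094 = 49.5% → Format B
The chronological format wins each industry group but Format B wins overall — the comparison reverses. The chronological format's applications skew toward finance, which has a lower base rate.

Yes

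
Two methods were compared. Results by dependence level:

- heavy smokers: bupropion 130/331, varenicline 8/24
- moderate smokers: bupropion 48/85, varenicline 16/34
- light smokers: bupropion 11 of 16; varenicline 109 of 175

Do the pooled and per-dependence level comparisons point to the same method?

Heavy smokers: bupropion 130/331 = 39.3%, varenicline 8/24 = 33.3% → bupropion
Moderate smokers: bupropion 48/85 = 56.5%, varenicline 16/34 = 47.1% → bupropion
Light smokers: bupropion 11/16 = 68.8%, varenicline 109/175 = 62.3% → bupropion
Overall: bupropion 189/432 = 43.8%, varenicline 133/233 = 57.1% → varenicline
Bupropion wins each dependence group but varenicline wins overall — the comparison reverses. Bupropion's participants skew toward heavy smokers, which has a lower base rate.

No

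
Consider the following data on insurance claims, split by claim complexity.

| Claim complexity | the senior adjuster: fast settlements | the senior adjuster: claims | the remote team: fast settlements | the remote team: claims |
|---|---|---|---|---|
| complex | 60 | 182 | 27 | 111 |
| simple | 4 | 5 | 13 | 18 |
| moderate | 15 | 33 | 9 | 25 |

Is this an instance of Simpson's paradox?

No

Complex: the senior adjuster 60/182 = 33.0%, the remote team 27/111 = 24.3% → the senior adjuster
Simple: the senior adjuster 4/5 = 80.0%, the remote team 13/18 = 72.2% → the senior adjuster
Moderate: the senior adjuster 15/33 = 45.5%, the remote team 9/25 = 36.0% → the senior adjuster
Overall: the senior adjuster 79/220 = 35.9%, the remote team 49/154 = 31.8% → the senior adjuster
The senior adjuster wins overall and in every claim group — no reversal.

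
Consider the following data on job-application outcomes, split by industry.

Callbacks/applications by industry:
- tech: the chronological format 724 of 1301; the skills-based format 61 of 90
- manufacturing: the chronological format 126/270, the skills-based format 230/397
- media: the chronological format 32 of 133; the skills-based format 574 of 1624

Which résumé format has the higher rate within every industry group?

the skills-based format

Tech: the chronological format 724/1301 = 55.6%, the skills-based format 61/90 = 67.8% → the skills-based format
Manufacturing: the chronological format 126/270 = 46.7%, the skills-based format 230/397 = 57.9% → the skills-based format
Media: the chronological format 32/133 = 24.1%, the skills-based format 574/1624 = 35.3% → the skills-based format
The skills-based format has the higher rate in all 3 groups.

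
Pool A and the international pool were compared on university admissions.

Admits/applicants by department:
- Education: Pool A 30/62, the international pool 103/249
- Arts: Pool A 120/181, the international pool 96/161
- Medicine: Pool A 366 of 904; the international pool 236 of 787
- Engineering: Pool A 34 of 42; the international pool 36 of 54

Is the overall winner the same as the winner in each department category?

Yes

Education: Pool A 30/62 = 48.4%, the international pool 103/249 = 41.4% → Pool A
Arts: Pool A 120/181 = 66.3%, the international pool 96/161 = 59.6% → Pool A
Medicine: Pool A 366/904 = 40.5%, the international pool 236/787 = 30.0% → Pool A
Engineering: Pool A 34/42 = 81.0%, the international pool 36/54 = 66.7% → Pool A
Overall: Pool A 550/1189 = 46.3%, the international pool 471/1251 = 37.6% → Pool A
Pool A wins overall and in every department group — no reversal.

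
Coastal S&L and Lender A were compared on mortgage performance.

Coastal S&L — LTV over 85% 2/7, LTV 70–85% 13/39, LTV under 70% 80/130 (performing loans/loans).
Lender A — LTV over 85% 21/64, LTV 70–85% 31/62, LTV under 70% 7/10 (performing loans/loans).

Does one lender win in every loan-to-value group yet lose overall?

Yes

LTV over 85%: Coastal S&L 2/7 = 28.6%, Lender A 21/64 = 32.8% → Lender A
LTV 70–85%: Coastal S&L 13/39 = 33.3%, Lender A 31/62 = 50.0% → Lender A
LTV under 70%: Coastal S&L 80/130 = 61.5%, Lender A 7/10 = 70.0% → Lender A
Overall: Coastal S&L 95/176 = 54.0%, Lender A 59/136 = 43.4% → Coastal S&L
Lender A wins each loan-to-value group but Coastal S&L wins overall — the comparison reverses. Lender A's loans skew toward LTV over 85%, which has a lower base rate.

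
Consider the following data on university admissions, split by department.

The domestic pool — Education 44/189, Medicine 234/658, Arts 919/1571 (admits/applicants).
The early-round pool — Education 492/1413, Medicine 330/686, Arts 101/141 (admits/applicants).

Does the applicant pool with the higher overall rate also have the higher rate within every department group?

No

Education: the domestic pool 44/189 = 23.3%, the early-round pool 492/1413 = 34.8% → the early-round pool
Medicine: the domestic pool 234/658 = 35.6%, the early-round pool 330/686 = 48.1% → the early-round pool
Arts: the domestic pool 919/1571 = 58.5%, the early-round pool 101/141 = 71.6% → the early-round pool
Overall: the domestic pool 1197/2418 = 49.5%, the early-round pool 923/2240 = 41.2% → the domestic pool
The early-round pool wins each department group but the domestic pool wins overall — the comparison reverses. The early-round pool's applicants skew toward Education, which has a lower base rate.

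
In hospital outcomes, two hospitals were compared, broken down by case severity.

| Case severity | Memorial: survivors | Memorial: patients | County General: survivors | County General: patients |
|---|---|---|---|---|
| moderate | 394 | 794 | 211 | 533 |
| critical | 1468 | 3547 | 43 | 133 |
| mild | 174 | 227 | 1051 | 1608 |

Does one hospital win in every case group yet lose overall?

Moderate: Memorial 394/794 = 49.6%, County General 211/533 = 39.6% → Memorial
Critical: Memorial 1468/3547 = 41.4%, County General 43/133 = 32.3% → Memorial
Mild: Memorial 174/227 = 76.7%, County General 1051/1608 = 65.4% → Memorial
Overall: Memorial 2036/4568 = 44.6%, County General 1305/2274 = 57.4% → County General
Memorial wins each case group but County General wins overall — the comparison reverses. Memorial's patients skew toward critical, which has a lower base rate.

Yes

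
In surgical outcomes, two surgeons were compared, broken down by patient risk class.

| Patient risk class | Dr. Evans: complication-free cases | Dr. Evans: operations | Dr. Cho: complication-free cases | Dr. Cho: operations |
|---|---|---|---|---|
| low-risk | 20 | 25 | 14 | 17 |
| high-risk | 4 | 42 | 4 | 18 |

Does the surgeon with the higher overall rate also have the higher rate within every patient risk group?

Low-risk: Dr. Evans 20/25 = 80.0%, Dr. Cho 14/17 = 82.4% → Dr. Cho
High-risk: Dr. Evans 4/42 = 9.5%, Dr. Cho 4/18 = 22.2% → Dr. Cho
Overall: Dr. Evans 24/67 = 35.8%, Dr. Cho 18/35 = 51.4% → Dr. Cho
Dr. Cho wins overall and in every patient risk group — no reversal.

Yes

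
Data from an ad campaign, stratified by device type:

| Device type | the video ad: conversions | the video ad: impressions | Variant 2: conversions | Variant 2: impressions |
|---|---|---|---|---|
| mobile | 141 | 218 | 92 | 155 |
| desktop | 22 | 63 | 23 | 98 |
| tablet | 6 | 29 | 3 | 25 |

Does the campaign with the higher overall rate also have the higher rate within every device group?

Yes

Mobile: the video ad 141/218 = 64.7%, Variant 2 92/155 = 59.4% → the video ad
Desktop: the video ad 22/63 = 34.9%, Variant 2 23/98 = 23.5% → the video ad
Tablet: the video ad 6/29 = 20.7%, Variant 2 3/25 = 12.0% → the video ad
Overall: the video ad 169/310 = 54.5%, Variant 2 118/278 = 42.4% → the video ad
The video ad wins overall and in every device group — no reversal.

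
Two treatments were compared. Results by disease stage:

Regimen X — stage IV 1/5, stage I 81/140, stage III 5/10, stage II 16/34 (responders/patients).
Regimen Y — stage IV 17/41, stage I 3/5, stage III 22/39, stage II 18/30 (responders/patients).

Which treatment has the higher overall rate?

Stage IV: Regimen X 1/5 = 20.0%, Regimen Y 17/41 = 41.5% → Regimen Y
Stage I: Regimen X 81/140 = 57.9%, Regimen Y 3/5 = 60.0% → Regimen Y
Stage III: Regimen X 5/10 = 50.0%, Regimen Y 22/39 = 56.4% → Regimen Y
Stage II: Regimen X 16/34 = 47.1%, Regimen Y 18/30 = 60.0% → Regimen Y
Overall: Regimen X 103/189 = 54.5%, Regimen Y 60/115 = 52.2% → Regimen X
(Regimen Y wins every disease group but Regimen X wins overall — Regimen Y's patients skew toward the low-rate stage IV group.)

Regimen X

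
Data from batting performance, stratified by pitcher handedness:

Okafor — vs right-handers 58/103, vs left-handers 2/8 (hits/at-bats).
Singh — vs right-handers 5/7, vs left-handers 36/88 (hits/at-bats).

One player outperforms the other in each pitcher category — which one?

Singh

Vs right-handers: Okafor 58/103 = 56.3%, Singh 5/7 = 71.4% → Singh
Vs left-handers: Okafor 2/8 = 25.0%, Singh 36/88 = 40.9% → Singh
Singh has the higher rate in both groups.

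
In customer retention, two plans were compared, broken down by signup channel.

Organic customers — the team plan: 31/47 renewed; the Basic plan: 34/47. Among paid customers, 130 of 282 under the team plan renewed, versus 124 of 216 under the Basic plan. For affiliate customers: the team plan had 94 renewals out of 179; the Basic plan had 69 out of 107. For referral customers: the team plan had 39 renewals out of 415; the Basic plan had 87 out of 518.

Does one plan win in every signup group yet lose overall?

No

Organic: the team plan 31/47 = 66.0%, the Basic plan 34/47 = 72.3% → the Basic plan
Paid: the team plan 130/282 = 46.1%, the Basic plan 124/216 = 57.4% → the Basic plan
Affiliate: the team plan 94/179 = 52.5%, the Basic plan 69/107 = 64.5% → the Basic plan
Referral: the team plan 39/415 = 9.4%, the Basic plan 87/518 = 16.8% → the Basic plan
Overall: the team plan 294/923 = 31.9%, the Basic plan 314/888 = 35.4% → the Basic plan
The Basic plan wins overall and in every signup group — no reversal.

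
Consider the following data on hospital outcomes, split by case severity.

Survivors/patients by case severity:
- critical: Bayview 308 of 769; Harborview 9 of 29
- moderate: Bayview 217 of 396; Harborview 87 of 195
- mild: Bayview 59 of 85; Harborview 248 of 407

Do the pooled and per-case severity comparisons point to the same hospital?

Critical: Bayview 308/769 = 40.1%, Harborview 9/29 = 31.0% → Bayview
Moderate: Bayview 217/396 = 54.8%, Harborview 87/195 = 44.6% → Bayview
Mild: Bayview 59/85 = 69.4%, Harborview 248/407 = 60.9% → Bayview
Overall: Bayview 584/1250 = 46.7%, Harborview 344/631 = 54.5% → Harborview
Bayview wins each case group but Harborview wins overall — the comparison reverses. Bayview's patients skew toward critical, which has a lower base rate.

No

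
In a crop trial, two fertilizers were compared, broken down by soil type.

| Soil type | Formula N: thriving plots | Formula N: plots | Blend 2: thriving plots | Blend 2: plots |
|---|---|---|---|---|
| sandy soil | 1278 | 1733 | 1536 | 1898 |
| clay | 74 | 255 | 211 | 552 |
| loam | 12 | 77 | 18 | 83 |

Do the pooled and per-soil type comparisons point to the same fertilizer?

Yes

Sandy soil: Formula N 1278/1733 = 73.7%, Blend 2 1536/1898 = 80.9% → Blend 2
Clay: Formula N 74/255 = 29.0%, Blend 2 211/552 = 38.2% → Blend 2
Loam: Formula N 12/77 = 15.6%, Blend 2 18/83 = 21.7% → Blend 2
Overall: Formula N 1364/2065 = 66.1%, Blend 2 1765/2533 = 69.7% → Blend 2
Blend 2 wins overall and in every soil group — no reversal.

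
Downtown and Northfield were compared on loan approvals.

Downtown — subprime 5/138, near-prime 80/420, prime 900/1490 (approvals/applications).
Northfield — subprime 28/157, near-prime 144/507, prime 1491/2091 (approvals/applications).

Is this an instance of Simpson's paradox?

No

Subprime: Downtown 5/138 = 3.6%, Northfield 28/157 = 17.8% → Northfield
Near-prime: Downtown 80/420 = 19.0%, Northfield 144/507 = 28.4% → Northfield
Prime: Downtown 900/1490 = 60.4%, Northfield 1491/2091 = 71.3% → Northfield
Overall: Downtown 985/2048 = 48.1%, Northfield 1663/2755 = 60.4% → Northfield
Northfield wins overall and in every credit group — no reversal.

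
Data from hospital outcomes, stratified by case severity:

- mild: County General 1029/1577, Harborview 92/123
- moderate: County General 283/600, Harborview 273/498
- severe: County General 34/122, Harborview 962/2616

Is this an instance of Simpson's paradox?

Mild: County General 1029/1577 = 65.3%, Harborview 92/123 = 74.8% → Harborview
Moderate: County General 283/600 = 47.2%, Harborview 273/498 = 54.8% → Harborview
Severe: County General 34/122 = 27.9%, Harborview 962/2616 = 36.8% → Harborview
Overall: County General 1346/2299 = 58.5%, Harborview 1327/3237 = 41.0% → County General
Harborview wins each case group but County General wins overall — the comparison reverses. Harborview's patients skew toward severe, which has a lower base rate.

Yes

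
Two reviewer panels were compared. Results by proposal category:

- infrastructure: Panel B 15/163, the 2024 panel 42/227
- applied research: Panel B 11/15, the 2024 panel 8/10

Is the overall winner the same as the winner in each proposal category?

Infrastructure: Panel B 15/163 = 9.2%, the 2024 panel 42/227 = 18.5% → the 2024 panel
Applied research: Panel B 11/15 = 73.3%, the 2024 panel 8/10 = 80.0% → the 2024 panel
Overall: Panel B 26/178 = 14.6%, the 2024 panel 50/237 = 21.1% → the 2024 panel
The 2024 panel wins overall and in every proposal group — no reversal.

Yes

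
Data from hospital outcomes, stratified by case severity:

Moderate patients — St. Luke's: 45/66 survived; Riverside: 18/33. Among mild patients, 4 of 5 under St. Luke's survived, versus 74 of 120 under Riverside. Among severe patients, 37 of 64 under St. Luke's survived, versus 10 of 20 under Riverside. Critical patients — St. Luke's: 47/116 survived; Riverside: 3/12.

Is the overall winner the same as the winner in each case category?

Moderate: St. Luke's 45/66 = 68.2%, Riverside 18/33 = 54.5% → St. Luke's
Mild: St. Luke's 4/5 = 80.0%, Riverside 74/120 = 61.7% → St. Luke's
Severe: St. Luke's 37/64 = 57.8%, Riverside 10/20 = 50.0% → St. Luke's
Critical: St. Luke's 47/116 = 40.5%, Riverside 3/12 = 25.0% → St. Luke's
Overall: St. Luke's 133/251 = 53.0%, Riverside 105/185 = 56.8% → Riverside
St. Luke's wins each case group but Riverside wins overall — the comparison reverses. St. Luke's's patients skew toward critical, which has a lower base rate.

No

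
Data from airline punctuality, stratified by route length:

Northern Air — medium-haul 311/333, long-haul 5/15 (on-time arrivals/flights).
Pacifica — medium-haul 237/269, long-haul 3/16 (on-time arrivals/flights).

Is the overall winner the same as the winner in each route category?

Medium-haul: Northern Air 311/333 = 93.4%, Pacifica 237/269 = 88.1% → Northern Air
Long-haul: Northern Air 5/15 = 33.3%, Pacifica 3/16 = 18.8% → Northern Air
Overall: Northern Air 316/348 = 90.8%, Pacifica 240/285 = 84.2% → Northern Air
Northern Air wins overall and in every route group — no reversal.

Yes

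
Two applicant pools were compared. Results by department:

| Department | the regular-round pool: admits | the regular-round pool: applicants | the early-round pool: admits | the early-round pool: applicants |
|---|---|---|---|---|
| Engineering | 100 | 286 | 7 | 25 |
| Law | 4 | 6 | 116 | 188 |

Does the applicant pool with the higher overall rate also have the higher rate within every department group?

No

Engineering: the regular-round pool 100/286 = 35.0%, the early-round pool 7/25 = 28.0% → the regular-round pool
Law: the regular-round pool 4/6 = 66.7%, the early-round pool 116/188 = 61.7% → the regular-round pool
Overall: the regular-round pool 104/292 = 35.6%, the early-round pool 123/213 = 57.7% → the early-round pool
The regular-round pool wins each department group but the early-round pool wins overall — the comparison reverses. The regular-round pool's applicants skew toward Engineering, which has a lower base rate.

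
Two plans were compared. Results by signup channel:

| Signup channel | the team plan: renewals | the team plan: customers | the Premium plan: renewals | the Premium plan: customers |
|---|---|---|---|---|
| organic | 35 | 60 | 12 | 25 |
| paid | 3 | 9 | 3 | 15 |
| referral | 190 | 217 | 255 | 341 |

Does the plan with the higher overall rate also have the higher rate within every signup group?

Organic: the team plan 35/60 = 58.3%, the Premium plan 12/25 = 48.0% → the team plan
Paid: the team plan 3/9 = 33.3%, the Premium plan 3/15 = 20.0% → the team plan
Referral: the team plan 190/217 = 87.6%, the Premium plan 255/341 = 74.8% → the team plan
Overall: the team plan 228/286 = 79.7%, the Premium plan 270/381 = 70.9% → the team plan
The team plan wins overall and in every signup group — no reversal.

Yes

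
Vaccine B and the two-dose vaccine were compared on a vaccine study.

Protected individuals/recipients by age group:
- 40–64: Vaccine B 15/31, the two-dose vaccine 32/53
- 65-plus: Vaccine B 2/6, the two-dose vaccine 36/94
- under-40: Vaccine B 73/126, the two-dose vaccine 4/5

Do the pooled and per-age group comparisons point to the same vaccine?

No

40–64: Vaccine B 15/31 = 48.4%, the two-dose vaccine 32/53 = 60.4% → the two-dose vaccine
65-plus: Vaccine B 2/6 = 33.3%, the two-dose vaccine 36/94 = 38.3% → the two-dose vaccine
Under-40: Vaccine B 73/126 = 57.9%, the two-dose vaccine 4/5 = 80.0% → the two-dose vaccine
Overall: Vaccine B 90/163 = 55.2%, the two-dose vaccine 72/152 = 47.4% → Vaccine B
The two-dose vaccine wins each age group but Vaccine B wins overall — the comparison reverses. The two-dose vaccine's recipients skew toward 65-plus, which has a lower base rate.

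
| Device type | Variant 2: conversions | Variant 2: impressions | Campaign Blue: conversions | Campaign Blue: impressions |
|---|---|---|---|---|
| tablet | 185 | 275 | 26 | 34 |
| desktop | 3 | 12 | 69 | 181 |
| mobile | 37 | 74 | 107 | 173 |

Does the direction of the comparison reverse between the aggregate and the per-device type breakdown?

Yes

Tablet: Variant 2 185/275 = 67.3%, Campaign Blue 26/34 = 76.5% → Campaign Blue
Desktop: Variant 2 3/12 = 25.0%, Campaign Blue 69/181 = 38.1% → Campaign Blue
Mobile: Variant 2 37/74 = 50.0%, Campaign Blue 107/173 = 61.8% → Campaign Blue
Overall: Variant 2 225/361 = 62.3%, Campaign Blue 202/388 = 52.1% → Variant 2
Campaign Blue wins each device group but Variant 2 wins overall — the comparison reverses. Campaign Blue's impressions skew toward desktop, which has a lower base rate.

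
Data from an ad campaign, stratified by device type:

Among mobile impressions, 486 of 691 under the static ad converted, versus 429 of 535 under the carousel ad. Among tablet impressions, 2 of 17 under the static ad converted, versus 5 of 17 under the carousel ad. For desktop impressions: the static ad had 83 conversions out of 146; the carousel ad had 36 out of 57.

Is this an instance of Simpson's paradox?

No

Mobile: the static ad 486/691 = 70.3%, the carousel ad 429/535 = 80.2% → the carousel ad
Tablet: the static ad 2/17 = 11.8%, the carousel ad 5/17 = 29.4% → the carousel ad
Desktop: the static ad 83/146 = 56.8%, the carousel ad 36/57 = 63.2% → the carousel ad
Overall: the static ad 571/854 = 66.9%, the carousel ad 470/609 = 77.2% → the carousel ad
The carousel ad wins overall and in every device group — no reversal.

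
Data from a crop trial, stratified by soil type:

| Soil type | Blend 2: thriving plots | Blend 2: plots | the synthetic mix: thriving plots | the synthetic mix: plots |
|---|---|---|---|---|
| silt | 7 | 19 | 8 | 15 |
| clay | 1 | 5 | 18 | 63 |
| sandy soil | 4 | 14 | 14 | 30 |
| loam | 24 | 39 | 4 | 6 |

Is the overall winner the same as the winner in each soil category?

Silt: Blend 2 7/19 = 36.8%, the synthetic mix 8/15 = 53.3% → the synthetic mix
Clay: Blend 2 1/5 = 20.0%, the synthetic mix 18/63 = 28.6% → the synthetic mix
Sandy soil: Blend 2 4/14 = 28.6%, the synthetic mix 14/30 = 46.7% → the synthetic mix
Loam: Blend 2 24/39 = 61.5%, the synthetic mix 4/6 = 66.7% → the synthetic mix
Overall: Blend 2 36/77 = 46.8%, the synthetic mix 44/114 = 38.6% → Blend 2
The synthetic mix wins each soil group but Blend 2 wins overall — the comparison reverses. The synthetic mix's plots skew toward clay, which has a lower base rate.

No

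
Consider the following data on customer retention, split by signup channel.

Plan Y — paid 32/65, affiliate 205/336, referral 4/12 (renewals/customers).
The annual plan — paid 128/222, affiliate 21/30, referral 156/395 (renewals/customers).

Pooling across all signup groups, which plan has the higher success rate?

Plan Y

Paid: Plan Y 32/65 = 49.2%, the annual plan 128/222 = 57.7% → the annual plan
Affiliate: Plan Y 205/336 = 61.0%, the annual plan 21/30 = 70.0% → the annual plan
Referral: Plan Y 4/12 = 33.3%, the annual plan 156/395 = 39.5% → the annual plan
Overall: Plan Y 241/413 = 58.4%, the annual plan 305/647 = 47.1% → Plan Y
(The annual plan wins every signup group but Plan Y wins overall — the annual plan's customers skew toward the low-rate referral group.)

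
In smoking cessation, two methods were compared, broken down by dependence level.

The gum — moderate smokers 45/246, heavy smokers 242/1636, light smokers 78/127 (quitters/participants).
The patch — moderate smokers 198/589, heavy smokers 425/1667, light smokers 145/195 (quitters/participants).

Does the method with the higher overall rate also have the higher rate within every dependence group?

Moderate smokers: the gum 45/246 = 18.3%, the patch 198/589 = 33.6% → the patch
Heavy smokers: the gum 242/1636 = 14.8%, the patch 425/1667 = 25.5% → the patch
Light smokers: the gum 78/127 = 61.4%, the patch 145/195 = 74.4% → the patch
Overall: the gum 365/2009 = 18.2%, the patch 768/2451 = 31.3% → the patch
The patch wins overall and in every dependence group — no reversal.

Yes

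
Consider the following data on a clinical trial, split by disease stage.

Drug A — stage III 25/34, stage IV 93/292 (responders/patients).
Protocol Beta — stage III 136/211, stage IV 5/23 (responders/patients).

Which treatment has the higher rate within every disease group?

Drug A

Stage III: Drug A 25/34 = 73.5%, Protocol Beta 136/211 = 64.5% → Drug A
Stage IV: Drug A 93/292 = 31.8%, Protocol Beta 5/23 = 21.7% → Drug A
Drug A has the higher rate in both groups.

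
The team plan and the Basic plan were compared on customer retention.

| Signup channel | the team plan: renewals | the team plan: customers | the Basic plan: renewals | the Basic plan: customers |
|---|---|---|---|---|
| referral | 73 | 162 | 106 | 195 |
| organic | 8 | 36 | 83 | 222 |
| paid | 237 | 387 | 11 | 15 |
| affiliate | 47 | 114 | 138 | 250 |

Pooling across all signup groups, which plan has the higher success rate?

Referral: the team plan 73/162 = 45.1%, the Basic plan 106/195 = 54.4% → the Basic plan
Organic: the team plan 8/36 = 22.2%, the Basic plan 83/222 = 37.4% → the Basic plan
Paid: the team plan 237/387 = 61.2%, the Basic plan 11/15 = 73.3% → the Basic plan
Affiliate: the team plan 47/114 = 41.2%, the Basic plan 138/250 = 55.2% → the Basic plan
Overall: the team plan 365/699 = 52.2%, the Basic plan 338/682 = 49.6% → the team plan
(The Basic plan wins every signup group but the team plan wins overall — the Basic plan's customers skew toward the low-rate organic group.)

the team plan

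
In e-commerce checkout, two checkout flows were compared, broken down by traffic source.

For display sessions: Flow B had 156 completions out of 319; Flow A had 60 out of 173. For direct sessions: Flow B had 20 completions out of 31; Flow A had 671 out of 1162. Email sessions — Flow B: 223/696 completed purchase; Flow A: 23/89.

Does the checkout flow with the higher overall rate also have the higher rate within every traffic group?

Display: Flow B 156/319 = 48.9%, Flow A 60/173 = 34.7% → Flow B
Direct: Flow B 20/31 = 64.5%, Flow A 671/1162 = 57.7% → Flow B
Email: Flow B 223/696 = 32.0%, Flow A 23/89 = 25.8% → Flow B
Overall: Flow B 399/1046 = 38.1%, Flow A 754/1424 = 52.9% → Flow A
Flow B wins each traffic group but Flow A wins overall — the comparison reverses. Flow B's sessions skew toward email, which has a lower base rate.

No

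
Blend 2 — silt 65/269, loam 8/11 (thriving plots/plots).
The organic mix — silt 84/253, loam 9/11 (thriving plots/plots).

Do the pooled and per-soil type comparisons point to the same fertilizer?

Yes

Silt: Blend 2 65/269 = 24.2%, the organic mix 84/253 = 33.2% → the organic mix
Loam: Blend 2 8/11 = 72.7%, the organic mix 9/11 = 81.8% → the organic mix
Overall: Blend 2 73/280 = 26.1%, the organic mix 93/264 = 35.2% → the organic mix
The organic mix wins overall and in every soil group — no reversal.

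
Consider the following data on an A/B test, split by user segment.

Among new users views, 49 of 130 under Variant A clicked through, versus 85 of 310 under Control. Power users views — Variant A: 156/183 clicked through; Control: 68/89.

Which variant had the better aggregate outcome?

Variant A

New users: Variant A 49/130 = 37.7%, Control 85/310 = 27.4% → Variant A
Power users: Variant A 156/183 = 85.2%, Control 68/89 = 76.4% → Variant A
Overall: Variant A 205/313 = 65.5%, Control 153/399 = 38.3% → Variant A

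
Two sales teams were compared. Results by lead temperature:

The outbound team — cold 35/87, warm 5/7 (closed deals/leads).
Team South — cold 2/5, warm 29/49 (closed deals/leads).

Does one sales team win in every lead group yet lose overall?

Cold: the outbound team 35/87 = 40.2%, Team South 2/5 = 40.0% → the outbound team
Warm: the outbound team 5/7 = 71.4%, Team South 29/49 = 59.2% → the outbound team
Overall: the outbound team 40/94 = 42.6%, Team South 31/54 = 57.4% → Team South
The outbound team wins each lead group but Team South wins overall — the comparison reverses. The outbound team's leads skew toward cold, which has a lower base rate.

Yes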